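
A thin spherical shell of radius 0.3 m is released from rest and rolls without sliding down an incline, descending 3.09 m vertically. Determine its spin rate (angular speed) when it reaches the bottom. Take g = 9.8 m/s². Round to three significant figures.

ω ≈ 20.1 rad/s

With I = (2/3)MR², the ratio k = I/(MR²) is 2/3.
Since it rolls without slipping, ω = v/R and KE = ½Mv² + ½Iω² = ½(1+k)Mv² = (5/6)Mv².
Energy conservation Mgh = ½(1+k)Mv² gives v = √(2gh/(1+k)) = √(2 × 9.8 × 3.09 / 1.667) = 6.028 m/s.
The angular speed follows from ω = v/R = 6.028/0.3 ≈ 20.1 rad/s.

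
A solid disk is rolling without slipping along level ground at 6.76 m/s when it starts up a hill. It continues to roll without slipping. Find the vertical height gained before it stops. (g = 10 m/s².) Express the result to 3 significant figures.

For this body I = (1/2)MR², i.e. k = I/(MR²) = 0.5.
Since it rolls without slipping, ω = v/R and KE = ½Mv² + ½Iω² = ½(1+k)Mv² = (3/4)Mv².
All of this converts to potential energy at the highest point: (3/4)Mv₀² = Mgh.
Thus h = (1+k)v₀²/(2g) = 1.5 × 6.76² / (2 × 10) ≈ 3.43 m.

h ≈ 3.43 m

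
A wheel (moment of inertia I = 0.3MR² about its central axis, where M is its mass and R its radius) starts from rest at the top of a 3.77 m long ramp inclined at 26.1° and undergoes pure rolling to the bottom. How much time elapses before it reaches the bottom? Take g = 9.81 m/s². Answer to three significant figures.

Here I = 0.3MR², so the shape factor k = I/(MR²) = 0.3.
Along the incline Mg sinθ − f = Ma, and torque about the center fR = Iα = kMR²(a/R) gives f = kMa.
Hence a = g sinθ/(1+k) = 9.81×sin26.1°/1.3 = 3.32 m/s².
Starting from rest, L = ½at², so t = √(2L/a) = √(2×3.77/3.32) ≈ 1.51 s.

t ≈ 1.51 s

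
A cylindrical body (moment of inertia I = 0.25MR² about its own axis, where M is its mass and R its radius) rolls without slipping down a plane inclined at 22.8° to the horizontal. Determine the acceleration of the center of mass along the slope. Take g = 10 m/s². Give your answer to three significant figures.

The moment of inertia is 0.25MR², giving k ≡ I/(MR²) = 0.25.
Along the incline Mg sinθ − f = Ma, and torque about the center fR = Iα = kMR²(a/R) gives f = kMa.
Eliminating f: Mg sinθ = (1+k)Ma, so a = g sinθ/(1+k) = 10 × sin22.8° / 1.25 ≈ 3.10 m/s².

a ≈ 3.10 m/s²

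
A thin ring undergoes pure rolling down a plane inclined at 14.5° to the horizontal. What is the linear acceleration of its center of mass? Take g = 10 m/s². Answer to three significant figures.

a ≈ 1.25 m/s²

With I = MR², the ratio k = I/(MR²) is 1.
Newton's second law down the slope: Mg sinθ − f = Ma. The torque equation fR = Iα (with α = a/R) gives f = kMa.
Eliminating f: Mg sinθ = (1+k)Ma, so a = g sinθ/(1+k) = 10 × sin14.5° / 2 ≈ 1.25 m/s².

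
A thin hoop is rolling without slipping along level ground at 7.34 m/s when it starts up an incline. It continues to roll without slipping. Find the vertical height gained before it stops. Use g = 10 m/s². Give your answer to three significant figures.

Here I = MR², so the shape factor k = I/(MR²) = 1.
Rolling without slipping gives ω = v/R, so the total kinetic energy is ½Mv² + ½Iω² = ½(1+k)Mv² = Mv².
At the top the kinetic energy is zero, so Mv₀² = Mgh.
Thus h = (1+k)v₀²/(2g) = 2 × 7.34² / (2 × 10) ≈ 5.39 m.

h ≈ 5.39 m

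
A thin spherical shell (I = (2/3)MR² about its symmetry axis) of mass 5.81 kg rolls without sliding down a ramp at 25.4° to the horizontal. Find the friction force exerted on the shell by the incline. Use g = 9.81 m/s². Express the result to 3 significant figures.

Here I = (2/3)MR², so the shape factor k = I/(MR²) = 2/3.
Along the incline Mg sinθ − f = Ma, and torque about the center fR = Iα = kMR²(a/R) gives f = kMa.
Combining, a = g sinθ/(1+k) and f = kMa = kMg sinθ/(1+k).
f = (2/3) × 5.81 × 9.81 × sin25.4° / 1.667 ≈ 9.78 N.

f ≈ 9.78 N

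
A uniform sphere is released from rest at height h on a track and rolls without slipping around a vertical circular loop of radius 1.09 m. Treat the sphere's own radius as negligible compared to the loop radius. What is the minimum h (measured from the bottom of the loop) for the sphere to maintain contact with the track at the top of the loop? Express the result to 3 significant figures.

Here I = (2/5)MR², so the shape factor k = I/(MR²) = 0.4.
At the top of the loop, the minimum-contact condition is Mg = Mv_top²/r, so v_top² = gr.
With ω = v/R, the kinetic energy at speed v is ½(1+k)Mv² = (7/10)Mv².
Energy conservation from release (height h) to the top (height 2r): Mgh = Mg(2r) + (7/10)M·gr.
Thus h_min = 2r + (1+k)r/2 = r(2 + 1.4/2) = 1.09 × 2.7 ≈ 2.94 m.

h_min ≈ 2.94 m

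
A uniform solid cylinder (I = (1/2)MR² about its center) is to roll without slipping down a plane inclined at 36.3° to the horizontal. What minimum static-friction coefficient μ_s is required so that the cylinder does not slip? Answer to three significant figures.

With I = (1/2)MR², the ratio k = I/(MR²) is 0.5.
Translational: Mg sinθ − f = Ma. Rotational about the CM: fR = Iα = kMRa, so f = kMa.
These give a = g sinθ/(1+k) and the required friction f = kMg sinθ/(1+k).
With N = Mg cosθ, the no-slip condition f ≤ μN gives μ_min = f/N = k tanθ/(1+k).
μ_min = 0.5 × tan36.3° / 1.5 ≈ 0.245.

μ_min ≈ 0.245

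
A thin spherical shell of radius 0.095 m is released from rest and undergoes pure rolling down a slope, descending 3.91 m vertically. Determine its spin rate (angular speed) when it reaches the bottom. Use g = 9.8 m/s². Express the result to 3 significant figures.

Here I = (2/3)MR², so the shape factor k = I/(MR²) = 2/3.
Rolling without slipping gives ω = v/R, so the total kinetic energy is ½Mv² + ½Iω² = ½(1+k)Mv² = (5/6)Mv².
Energy conservation Mgh = ½(1+k)Mv² gives v = √(2gh/(1+k)) = √(2 × 9.8 × 3.91 / 1.667) = 6.781 m/s.
The angular speed follows from ω = v/R = 6.781/0.095 ≈ 71.4 rad/s.

ω ≈ 71.4 rad/s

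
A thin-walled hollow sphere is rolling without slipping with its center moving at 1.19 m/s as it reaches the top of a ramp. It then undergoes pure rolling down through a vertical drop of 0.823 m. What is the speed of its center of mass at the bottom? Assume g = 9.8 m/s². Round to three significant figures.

Here I = (2/3)MR², so the shape factor k = I/(MR²) = 2/3.
Since it rolls without slipping, ω = v/R and KE = ½Mv² + ½Iω² = ½(1+k)Mv² = (5/6)Mv².
Conserving energy between top and bottom: (5/6)Mv² = (5/6)Mv₀² + Mgh, hence v² = v₀² + 2gh/(1+k).
v = √(1.19² + 2×9.8×0.823/1.667) = √11.09 ≈ 3.33 m/s.

v ≈ 3.33 m/s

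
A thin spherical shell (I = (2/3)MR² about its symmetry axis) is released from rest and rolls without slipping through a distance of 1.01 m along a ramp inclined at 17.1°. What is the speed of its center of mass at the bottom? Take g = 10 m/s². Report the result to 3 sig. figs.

For this body I = (2/3)MR², i.e. k = I/(MR²) = 2/3.
Since it rolls without slipping, ω = v/R and KE = ½Mv² + ½Iω² = ½(1+k)Mv² = (5/6)Mv².
The vertical drop is h = L sinθ = 1.01 × sin17.1° = 0.297 m.
Energy conservation: Mgh = (5/6)Mv², so v = √(2gh/(1+k)) = √(2 × 10 × 0.297 / 1.667) ≈ 1.89 m/s.

v ≈ 1.89 m/s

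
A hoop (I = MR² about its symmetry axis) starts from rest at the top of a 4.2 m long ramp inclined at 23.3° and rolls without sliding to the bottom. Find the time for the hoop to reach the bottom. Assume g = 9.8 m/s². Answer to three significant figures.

With I = MR², the ratio k = I/(MR²) is 1.
Translational: Mg sinθ − f = Ma. Rotational about the CM: fR = Iα = kMRa, so f = kMa.
Hence a = g sinθ/(1+k) = 9.8×sin23.3°/2 = 1.938 m/s².
With constant a from rest, t = √(2L/a) = √(2·4.2/1.938) ≈ 2.08 s.

t ≈ 2.08 s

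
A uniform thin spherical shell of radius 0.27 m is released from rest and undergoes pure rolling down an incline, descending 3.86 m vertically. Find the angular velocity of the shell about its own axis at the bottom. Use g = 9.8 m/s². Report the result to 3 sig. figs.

For this body I = (2/3)MR², i.e. k = I/(MR²) = 2/3.
The rolling condition ω = v/R makes the rotational term ½I(v/R)² = ½kMv², so KE_total = ½(1+k)Mv² = (5/6)Mv².
Energy conservation Mgh = ½(1+k)Mv² gives v = √(2gh/(1+k)) = √(2 × 9.8 × 3.86 / 1.667) = 6.737 m/s.
Then ω = v/R = 6.737 / 0.27 ≈ 25.0 rad/s.

ω ≈ 25.0 rad/s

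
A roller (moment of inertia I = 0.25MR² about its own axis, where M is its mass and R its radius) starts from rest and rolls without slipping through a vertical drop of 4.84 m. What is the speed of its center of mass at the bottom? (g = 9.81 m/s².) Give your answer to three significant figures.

v ≈ 8.72 m/s

The moment of inertia is 0.25MR², giving k ≡ I/(MR²) = 0.25.
Pure rolling means v = ωR; then KE = ½Mv² + ½I(v/R)² = ½(1+k)Mv² = (5/8)Mv².
Energy conservation: Mgh = (5/8)Mv², so v = √(2gh/(1+k)) = √(2 × 9.81 × 4.84 / 1.25) ≈ 8.72 m/s.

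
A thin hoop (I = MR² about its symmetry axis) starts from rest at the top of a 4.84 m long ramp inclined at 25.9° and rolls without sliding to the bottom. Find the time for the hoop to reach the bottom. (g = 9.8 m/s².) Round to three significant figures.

For this body I = MR², i.e. k = I/(MR²) = 1.
Along the incline Mg sinθ − f = Ma, and torque about the center fR = Iα = kMR²(a/R) gives f = kMa.
Hence a = g sinθ/(1+k) = 9.8×sin25.9°/2 = 2.14 m/s².
With constant a from rest, t = √(2L/a) = √(2·4.84/2.14) ≈ 2.13 s.

t ≈ 2.13 s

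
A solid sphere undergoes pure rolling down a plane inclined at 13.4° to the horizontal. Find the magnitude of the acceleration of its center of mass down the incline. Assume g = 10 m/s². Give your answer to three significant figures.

a ≈ 1.66 m/s²

The moment of inertia is (2/5)MR², giving k ≡ I/(MR²) = 0.4.
Newton's second law down the slope: Mg sinθ − f = Ma. The torque equation fR = Iα (with α = a/R) gives f = kMa.
Eliminating f: Mg sinθ = (1+k)Ma, so a = g sinθ/(1+k) = 10 × sin13.4° / 1.4 ≈ 1.66 m/s².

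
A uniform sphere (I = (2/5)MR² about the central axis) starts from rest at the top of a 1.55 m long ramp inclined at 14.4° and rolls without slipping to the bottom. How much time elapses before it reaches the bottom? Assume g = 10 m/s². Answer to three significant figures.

With I = (2/5)MR², the ratio k = I/(MR²) is 0.4.
Along the incline Mg sinθ − f = Ma, and torque about the center fR = Iα = kMR²(a/R) gives f = kMa.
Hence a = g sinθ/(1+k) = 10×sin14.4°/1.4 = 1.776 m/s².
Starting from rest, L = ½at², so t = √(2L/a) = √(2×1.55/1.776) ≈ 1.32 s.

t ≈ 1.32 s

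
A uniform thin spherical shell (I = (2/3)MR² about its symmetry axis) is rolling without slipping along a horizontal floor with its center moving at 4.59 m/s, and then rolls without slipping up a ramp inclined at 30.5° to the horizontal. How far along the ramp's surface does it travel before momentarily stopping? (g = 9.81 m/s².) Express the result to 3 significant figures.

d ≈ 3.53 m

Here I = (2/3)MR², so the shape factor k = I/(MR²) = 2/3.
Since it rolls without slipping, ω = v/R and KE = ½Mv² + ½Iω² = ½(1+k)Mv² = (5/6)Mv².
Setting this equal to Mgh gives the vertical rise h = (1+k)v₀²/(2g) = 1.667×4.59²/(2×9.81) = 1.79 m.
The distance along the slope is d = h/sinθ = 1.79/sin30.5° ≈ 3.53 m.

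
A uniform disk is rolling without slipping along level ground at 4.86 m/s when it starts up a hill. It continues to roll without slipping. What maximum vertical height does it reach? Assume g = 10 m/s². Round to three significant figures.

For this body I = (1/2)MR², i.e. k = I/(MR²) = 0.5.
Rolling without slipping gives ω = v/R, so the total kinetic energy is ½Mv² + ½Iω² = ½(1+k)Mv² = (3/4)Mv².
All of this converts to potential energy at the highest point: (3/4)Mv₀² = Mgh.
Thus h = (1+k)v₀²/(2g) = 1.5 × 4.86² / (2 × 10) ≈ 1.77 m.

h ≈ 1.77 m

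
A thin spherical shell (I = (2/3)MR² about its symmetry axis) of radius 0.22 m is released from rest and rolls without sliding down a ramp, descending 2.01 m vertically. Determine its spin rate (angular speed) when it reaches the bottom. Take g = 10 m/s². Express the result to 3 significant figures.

ω ≈ 22.3 rad/s

The moment of inertia is (2/3)MR², giving k ≡ I/(MR²) = 2/3.
Pure rolling means v = ωR; then KE = ½Mv² + ½I(v/R)² = ½(1+k)Mv² = (5/6)Mv².
Energy conservation Mgh = ½(1+k)Mv² gives v = √(2gh/(1+k)) = √(2 × 10 × 2.01 / 1.667) = 4.911 m/s.
The angular speed follows from ω = v/R = 4.911/0.22 ≈ 22.3 rad/s.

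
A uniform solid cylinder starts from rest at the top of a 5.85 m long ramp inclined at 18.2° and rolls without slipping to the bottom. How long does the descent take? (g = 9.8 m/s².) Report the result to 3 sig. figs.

Here I = (1/2)MR², so the shape factor k = I/(MR²) = 0.5.
Newton's second law down the slope: Mg sinθ − f = Ma. The torque equation fR = Iα (with α = a/R) gives f = kMa.
Hence a = g sinθ/(1+k) = 9.8×sin18.2°/1.5 = 2.041 m/s².
Starting from rest, L = ½at², so t = √(2L/a) = √(2×5.85/2.041) ≈ 2.39 s.

t ≈ 2.39 s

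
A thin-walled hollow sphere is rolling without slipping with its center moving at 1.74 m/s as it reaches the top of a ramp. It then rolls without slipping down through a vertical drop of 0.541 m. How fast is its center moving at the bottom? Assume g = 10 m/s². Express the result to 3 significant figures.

v ≈ 3.09 m/s

The moment of inertia is (2/3)MR², giving k ≡ I/(MR²) = 2/3.
Since it rolls without slipping, ω = v/R and KE = ½Mv² + ½Iω² = ½(1+k)Mv² = (5/6)Mv².
Conserving energy between top and bottom: (5/6)Mv² = (5/6)Mv₀² + Mgh, hence v² = v₀² + 2gh/(1+k).
v = √(1.74² + 2×10×0.541/1.667) = √9.52 ≈ 3.09 m/s.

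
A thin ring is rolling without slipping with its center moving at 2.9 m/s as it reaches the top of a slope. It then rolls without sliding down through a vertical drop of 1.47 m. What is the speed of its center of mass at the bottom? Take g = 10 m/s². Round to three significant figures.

v ≈ 4.81 m/s

The moment of inertia is MR², giving k ≡ I/(MR²) = 1.
Pure rolling means v = ωR; then KE = ½Mv² + ½I(v/R)² = ½(1+k)Mv² = Mv².
Energy conservation: Mv₀² + Mgh = Mv², so v² = v₀² + 2gh/(1+k).
v = √(2.9² + 2×10×1.47/2) = √23.11 ≈ 4.81 m/s.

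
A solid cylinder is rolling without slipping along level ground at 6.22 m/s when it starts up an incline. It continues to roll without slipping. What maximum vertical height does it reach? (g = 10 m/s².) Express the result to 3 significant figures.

With I = (1/2)MR², the ratio k = I/(MR²) is 0.5.
Pure rolling means v = ωR; then KE = ½Mv² + ½I(v/R)² = ½(1+k)Mv² = (3/4)Mv².
All of this converts to potential energy at the highest point: (3/4)Mv₀² = Mgh.
Thus h = (1+k)v₀²/(2g) = 1.5 × 6.22² / (2 × 10) ≈ 2.90 m.

h ≈ 2.90 m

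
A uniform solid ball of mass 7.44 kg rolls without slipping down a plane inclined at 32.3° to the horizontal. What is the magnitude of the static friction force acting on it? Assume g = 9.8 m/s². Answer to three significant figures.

For this body I = (2/5)MR², i.e. k = I/(MR²) = 0.4.
Along the incline Mg sinθ − f = Ma, and torque about the center fR = Iα = kMR²(a/R) gives f = kMa.
Combining, a = g sinθ/(1+k) and f = kMa = kMg sinθ/(1+k).
f = 0.4 × 7.44 × 9.8 × sin32.3° / 1.4 ≈ 11.1 N.

f ≈ 11.1 N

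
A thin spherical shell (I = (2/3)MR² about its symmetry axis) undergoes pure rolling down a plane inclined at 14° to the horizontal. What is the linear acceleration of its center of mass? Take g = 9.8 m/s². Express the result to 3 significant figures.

Here I = (2/3)MR², so the shape factor k = I/(MR²) = 2/3.
Translational: Mg sinθ − f = Ma. Rotational about the CM: fR = Iα = kMRa, so f = kMa.
Eliminating f: Mg sinθ = (1+k)Ma, so a = g sinθ/(1+k) = 9.8 × sin14° / 1.667 ≈ 1.42 m/s².

a ≈ 1.42 m/s²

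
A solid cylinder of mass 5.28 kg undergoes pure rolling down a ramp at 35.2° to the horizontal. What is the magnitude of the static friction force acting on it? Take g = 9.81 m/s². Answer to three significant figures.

f ≈ 9.95 N

For this body I = (1/2)MR², i.e. k = I/(MR²) = 0.5.
Translational: Mg sinθ − f = Ma. Rotational about the CM: fR = Iα = kMRa, so f = kMa.
Combining, a = g sinθ/(1+k) and f = kMa = kMg sinθ/(1+k).
f = 0.5 × 5.28 × 9.81 × sin35.2° / 1.5 ≈ 9.95 N.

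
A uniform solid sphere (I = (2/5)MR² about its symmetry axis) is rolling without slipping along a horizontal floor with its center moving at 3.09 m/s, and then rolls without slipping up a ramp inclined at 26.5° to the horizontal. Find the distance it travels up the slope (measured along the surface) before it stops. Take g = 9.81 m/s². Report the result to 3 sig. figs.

d ≈ 1.53 m

Here I = (2/5)MR², so the shape factor k = I/(MR²) = 0.4.
The rolling condition ω = v/R makes the rotational term ½I(v/R)² = ½kMv², so KE_total = ½(1+k)Mv² = (7/10)Mv².
Setting this equal to Mgh gives the vertical rise h = (1+k)v₀²/(2g) = 1.4×3.09²/(2×9.81) = 0.6813 m.
Along the incline, d = h/sinθ = 0.6813/sin26.5° ≈ 1.53 m.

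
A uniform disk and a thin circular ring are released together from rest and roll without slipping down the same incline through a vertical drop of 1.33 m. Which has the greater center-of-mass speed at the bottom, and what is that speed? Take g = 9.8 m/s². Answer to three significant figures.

the uniform disk, at v ≈ 4.17 m/s

For rolling without slipping, Mgh = ½(1+k)Mv² where k = I/(MR²), so v = √(2gh/(1+k)).
Uniform disk: k = 0.5, giving v = √(2×9.8×1.33/1.5) = 4.169 m/s.
Thin circular ring: k = 1, giving v = √(2×9.8×1.33/2) = 3.61 m/s.
The smaller k wins: the uniform disk, at ≈ 4.17 m/s.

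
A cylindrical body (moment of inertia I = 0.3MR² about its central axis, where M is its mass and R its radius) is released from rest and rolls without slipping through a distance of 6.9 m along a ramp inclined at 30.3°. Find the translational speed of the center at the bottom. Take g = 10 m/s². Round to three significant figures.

With I = 0.3MR², the ratio k = I/(MR²) is 0.3.
Since it rolls without slipping, ω = v/R and KE = ½Mv² + ½Iω² = ½(1+k)Mv² = (13/20)Mv².
The vertical drop is h = L sinθ = 6.9 × sin30.3° = 3.481 m.
Energy conservation: Mgh = (13/20)Mv², so v = √(2gh/(1+k)) = √(2 × 10 × 3.481 / 1.3) ≈ 7.32 m/s.

v ≈ 7.32 m/s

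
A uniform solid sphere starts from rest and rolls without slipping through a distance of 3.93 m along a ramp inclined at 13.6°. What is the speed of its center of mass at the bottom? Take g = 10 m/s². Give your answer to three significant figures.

Here I = (2/5)MR², so the shape factor k = I/(MR²) = 0.4.
The rolling condition ω = v/R makes the rotational term ½I(v/R)² = ½kMv², so KE_total = ½(1+k)Mv² = (7/10)Mv².
The vertical drop is h = L sinθ = 3.93 × sin13.6° = 0.9241 m.
Setting Mgh = (7/10)Mv² gives v = √(2gh/(1+k)) = √(2·10·0.9241/1.4) ≈ 3.63 m/s.

v ≈ 3.63 m/s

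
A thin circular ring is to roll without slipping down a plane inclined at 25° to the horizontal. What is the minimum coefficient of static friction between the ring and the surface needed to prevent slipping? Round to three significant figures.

Here I = MR², so the shape factor k = I/(MR²) = 1.
Translational: Mg sinθ − f = Ma. Rotational about the CM: fR = Iα = kMRa, so f = kMa.
These give a = g sinθ/(1+k) and the required friction f = kMg sinθ/(1+k).
With N = Mg cosθ, the no-slip condition f ≤ μN gives μ_min = f/N = k tanθ/(1+k).
μ_min = 1 × tan25° / 2 ≈ 0.233.

μ_min ≈ 0.233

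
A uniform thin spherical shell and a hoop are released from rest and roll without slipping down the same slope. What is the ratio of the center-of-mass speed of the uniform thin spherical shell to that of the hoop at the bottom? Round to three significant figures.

Each satisfies Mgh = ½(1+k)Mv² with k = I/(MR²), so v ∝ 1/√(1+k).
For the uniform thin spherical shell k = 2/3; for the hoop k = 1.
v₁/v₂ = √((1+k₂)/(1+k₁)) = √(2/1.667) ≈ 1.10.

v_ratio ≈ 1.10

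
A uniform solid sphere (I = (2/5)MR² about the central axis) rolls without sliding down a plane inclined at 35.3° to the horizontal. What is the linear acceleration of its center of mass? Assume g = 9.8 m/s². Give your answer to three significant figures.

For this body I = (2/5)MR², i.e. k = I/(MR²) = 0.4.
Newton's second law down the slope: Mg sinθ − f = Ma. The torque equation fR = Iα (with α = a/R) gives f = kMa.
Eliminating f: Mg sinθ = (1+k)Ma, so a = g sinθ/(1+k) = 9.8 × sin35.3° / 1.4 ≈ 4.05 m/s².

a ≈ 4.05 m/s²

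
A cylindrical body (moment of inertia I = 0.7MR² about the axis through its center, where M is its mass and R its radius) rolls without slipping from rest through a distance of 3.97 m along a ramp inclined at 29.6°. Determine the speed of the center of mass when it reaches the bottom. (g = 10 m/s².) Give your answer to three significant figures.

v ≈ 4.80 m/s

Here I = 0.7MR², so the shape factor k = I/(MR²) = 0.7.
Since it rolls without slipping, ω = v/R and KE = ½Mv² + ½Iω² = ½(1+k)Mv² = (17/20)Mv².
The vertical drop is h = L sinθ = 3.97 × sin29.6° = 1.961 m.
Energy conservation: Mgh = (17/20)Mv², so v = √(2gh/(1+k)) = √(2 × 10 × 1.961 / 1.7) ≈ 4.80 m/s.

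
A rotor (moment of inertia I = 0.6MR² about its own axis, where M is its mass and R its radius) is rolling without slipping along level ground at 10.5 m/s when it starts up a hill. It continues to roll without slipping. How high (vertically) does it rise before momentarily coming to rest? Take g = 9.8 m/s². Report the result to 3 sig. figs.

With I = 0.6MR², the ratio k = I/(MR²) is 0.6.
Since it rolls without slipping, ω = v/R and KE = ½Mv² + ½Iω² = ½(1+k)Mv² = (4/5)Mv².
All of this converts to potential energy at the highest point: (4/5)Mv₀² = Mgh.
Thus h = (1+k)v₀²/(2g) = 1.6 × 10.5² / (2 × 9.8) ≈ 9.00 m.

h ≈ 9.00 m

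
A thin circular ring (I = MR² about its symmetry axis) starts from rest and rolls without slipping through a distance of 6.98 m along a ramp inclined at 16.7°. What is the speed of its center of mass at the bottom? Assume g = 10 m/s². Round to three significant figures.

With I = MR², the ratio k = I/(MR²) is 1.
The rolling condition ω = v/R makes the rotational term ½I(v/R)² = ½kMv², so KE_total = ½(1+k)Mv² = Mv².
The vertical drop is h = L sinθ = 6.98 × sin16.7° = 2.006 m.
Energy conservation: Mgh = Mv², so v = √(2gh/(1+k)) = √(2 × 10 × 2.006 / 2) ≈ 4.48 m/s.

v ≈ 4.48 m/s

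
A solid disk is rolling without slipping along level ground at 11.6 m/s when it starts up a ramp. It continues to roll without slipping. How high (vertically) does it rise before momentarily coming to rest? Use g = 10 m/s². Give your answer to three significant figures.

h ≈ 10.1 m

For this body I = (1/2)MR², i.e. k = I/(MR²) = 0.5.
The rolling condition ω = v/R makes the rotational term ½I(v/R)² = ½kMv², so KE_total = ½(1+k)Mv² = (3/4)Mv².
All of this converts to potential energy at the highest point: (3/4)Mv₀² = Mgh.
Thus h = (1+k)v₀²/(2g) = 1.5 × 11.6² / (2 × 10) ≈ 10.1 m.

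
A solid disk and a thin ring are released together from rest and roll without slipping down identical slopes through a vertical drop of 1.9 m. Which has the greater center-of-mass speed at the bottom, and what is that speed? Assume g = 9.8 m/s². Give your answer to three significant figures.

the solid disk, at v ≈ 4.98 m/s

For rolling without slipping, Mgh = ½(1+k)Mv² where k = I/(MR²), so v = √(2gh/(1+k)).
Solid disk: k = 0.5, giving v = √(2×9.8×1.9/1.5) = 4.983 m/s.
Thin ring: k = 1, giving v = √(2×9.8×1.9/2) = 4.315 m/s.
The smaller k wins: the solid disk, at ≈ 4.98 m/s.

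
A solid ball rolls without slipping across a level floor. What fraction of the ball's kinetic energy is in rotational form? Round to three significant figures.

fraction ≈ 0.286

For this body I = (2/5)MR², i.e. k = I/(MR²) = 0.4.
With ω = v/R, KE_trans = ½Mv² and KE_rot = ½Iω² = ½kMv², so KE_total = ½(1+k)Mv².
The rotational fraction is therefore k/(1+k) = 0.4/1.4 ≈ 0.286.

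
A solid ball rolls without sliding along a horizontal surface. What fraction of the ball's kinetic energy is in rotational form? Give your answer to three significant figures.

Here I = (2/5)MR², so the shape factor k = I/(MR²) = 0.4.
With ω = v/R, KE_trans = ½Mv² and KE_rot = ½Iω² = ½kMv², so KE_total = ½(1+k)Mv².
The rotational fraction is therefore k/(1+k) = 0.4/1.4 ≈ 0.286.

fraction ≈ 0.286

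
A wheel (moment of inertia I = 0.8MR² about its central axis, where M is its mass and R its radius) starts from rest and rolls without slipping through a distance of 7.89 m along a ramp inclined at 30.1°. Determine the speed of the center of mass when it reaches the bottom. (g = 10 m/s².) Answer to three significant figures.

For this body I = 0.8MR², i.e. k = I/(MR²) = 0.8.
Rolling without slipping gives ω = v/R, so the total kinetic energy is ½Mv² + ½Iω² = ½(1+k)Mv² = (9/10)Mv².
The vertical drop is h = L sinθ = 7.89 × sin30.1° = 3.957 m.
Setting Mgh = (9/10)Mv² gives v = √(2gh/(1+k)) = √(2·10·3.957/1.8) ≈ 6.63 m/s.

v ≈ 6.63 m/s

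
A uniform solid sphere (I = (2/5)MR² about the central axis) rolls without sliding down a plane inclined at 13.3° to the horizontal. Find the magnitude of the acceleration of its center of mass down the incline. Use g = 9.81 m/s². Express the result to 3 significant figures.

a ≈ 1.61 m/s²

Here I = (2/5)MR², so the shape factor k = I/(MR²) = 0.4.
Translational: Mg sinθ − f = Ma. Rotational about the CM: fR = Iα = kMRa, so f = kMa.
Eliminating f: Mg sinθ = (1+k)Ma, so a = g sinθ/(1+k) = 9.81 × sin13.3° / 1.4 ≈ 1.61 m/s².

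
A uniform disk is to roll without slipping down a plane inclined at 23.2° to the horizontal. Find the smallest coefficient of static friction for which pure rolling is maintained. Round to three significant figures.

μ_min ≈ 0.143

For this body I = (1/2)MR², i.e. k = I/(MR²) = 0.5.
Translational: Mg sinθ − f = Ma. Rotational about the CM: fR = Iα = kMRa, so f = kMa.
These give a = g sinθ/(1+k) and the required friction f = kMg sinθ/(1+k).
The normal force is N = Mg cosθ, so μ_min = f/N = k tanθ/(1+k).
μ_min = 0.5 × tan23.2° / 1.5 ≈ 0.143.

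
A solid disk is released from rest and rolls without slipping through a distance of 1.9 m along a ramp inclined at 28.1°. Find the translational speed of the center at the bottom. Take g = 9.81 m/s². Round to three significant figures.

v ≈ 3.42 m/s

For this body I = (1/2)MR², i.e. k = I/(MR²) = 0.5.
The rolling condition ω = v/R makes the rotational term ½I(v/R)² = ½kMv², so KE_total = ½(1+k)Mv² = (3/4)Mv².
The vertical drop is h = L sinθ = 1.9 × sin28.1° = 0.8949 m.
Energy conservation: Mgh = (3/4)Mv², so v = √(2gh/(1+k)) = √(2 × 9.81 × 0.8949 / 1.5) ≈ 3.42 m/s.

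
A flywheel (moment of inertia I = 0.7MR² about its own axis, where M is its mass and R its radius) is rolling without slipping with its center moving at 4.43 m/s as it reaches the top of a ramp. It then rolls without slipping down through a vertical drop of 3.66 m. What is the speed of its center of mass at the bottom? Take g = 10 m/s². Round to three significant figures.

Here I = 0.7MR², so the shape factor k = I/(MR²) = 0.7.
Rolling without slipping gives ω = v/R, so the total kinetic energy is ½Mv² + ½Iω² = ½(1+k)Mv² = (17/20)Mv².
Energy conservation: (17/20)Mv₀² + Mgh = (17/20)Mv², so v² = v₀² + 2gh/(1+k).
v = √(4.43² + 2×10×3.66/1.7) = √62.68 ≈ 7.92 m/s.

v ≈ 7.92 m/s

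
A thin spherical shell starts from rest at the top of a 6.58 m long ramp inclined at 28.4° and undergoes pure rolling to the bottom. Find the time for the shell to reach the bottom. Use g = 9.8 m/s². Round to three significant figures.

t ≈ 2.17 s

Here I = (2/3)MR², so the shape factor k = I/(MR²) = 2/3.
Translational: Mg sinθ − f = Ma. Rotational about the CM: fR = Iα = kMRa, so f = kMa.
Hence a = g sinθ/(1+k) = 9.8×sin28.4°/1.667 = 2.797 m/s².
With constant a from rest, t = √(2L/a) = √(2·6.58/2.797) ≈ 2.17 s.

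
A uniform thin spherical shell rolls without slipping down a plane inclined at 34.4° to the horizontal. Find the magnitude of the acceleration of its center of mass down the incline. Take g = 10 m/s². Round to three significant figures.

For this body I = (2/3)MR², i.e. k = I/(MR²) = 2/3.
Along the incline Mg sinθ − f = Ma, and torque about the center fR = Iα = kMR²(a/R) gives f = kMa.
Eliminating f: Mg sinθ = (1+k)Ma, so a = g sinθ/(1+k) = 10 × sin34.4° / 1.667 ≈ 3.39 m/s².

a ≈ 3.39 m/s²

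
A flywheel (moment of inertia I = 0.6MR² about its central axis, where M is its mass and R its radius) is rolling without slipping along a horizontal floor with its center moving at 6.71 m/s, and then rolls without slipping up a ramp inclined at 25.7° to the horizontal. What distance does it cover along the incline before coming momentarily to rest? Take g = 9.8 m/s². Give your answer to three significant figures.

With I = 0.6MR², the ratio k = I/(MR²) is 0.6.
Rolling without slipping gives ω = v/R, so the total kinetic energy is ½Mv² + ½Iω² = ½(1+k)Mv² = (4/5)Mv².
Setting this equal to Mgh gives the vertical rise h = (1+k)v₀²/(2g) = 1.6×6.71²/(2×9.8) = 3.675 m.
Along the incline, d = h/sinθ = 3.675/sin25.7° ≈ 8.48 m.

d ≈ 8.48 m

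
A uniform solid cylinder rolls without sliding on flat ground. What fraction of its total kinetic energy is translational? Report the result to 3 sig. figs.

With I = (1/2)MR², the ratio k = I/(MR²) is 0.5.
With ω = v/R, KE_trans = ½Mv² and KE_rot = ½Iω² = ½kMv², so KE_total = ½(1+k)Mv².
The translational fraction is therefore 1/(1+k) = 1/1.5 ≈ 0.667.

fraction ≈ 0.667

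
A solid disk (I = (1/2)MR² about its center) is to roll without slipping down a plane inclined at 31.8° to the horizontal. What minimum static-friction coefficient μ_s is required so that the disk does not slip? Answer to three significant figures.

For this body I = (1/2)MR², i.e. k = I/(MR²) = 0.5.
Newton's second law down the slope: Mg sinθ − f = Ma. The torque equation fR = Iα (with α = a/R) gives f = kMa.
These give a = g sinθ/(1+k) and the required friction f = kMg sinθ/(1+k).
With N = Mg cosθ, the no-slip condition f ≤ μN gives μ_min = f/N = k tanθ/(1+k).
μ_min = 0.5 × tan31.8° / 1.5 ≈ 0.207.

μ_min ≈ 0.207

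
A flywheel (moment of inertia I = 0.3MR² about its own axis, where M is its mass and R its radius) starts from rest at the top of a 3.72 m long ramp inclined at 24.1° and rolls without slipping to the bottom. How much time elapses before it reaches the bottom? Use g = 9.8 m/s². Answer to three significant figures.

t ≈ 1.55 s

Here I = 0.3MR², so the shape factor k = I/(MR²) = 0.3.
Along the incline Mg sinθ − f = Ma, and torque about the center fR = Iα = kMR²(a/R) gives f = kMa.
Hence a = g sinθ/(1+k) = 9.8×sin24.1°/1.3 = 3.078 m/s².
With constant a from rest, t = √(2L/a) = √(2·3.72/3.078) ≈ 1.55 s.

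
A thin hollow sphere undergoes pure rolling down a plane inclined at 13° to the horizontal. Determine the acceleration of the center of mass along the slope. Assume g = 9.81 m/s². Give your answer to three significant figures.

a ≈ 1.32 m/s²

For this body I = (2/3)MR², i.e. k = I/(MR²) = 2/3.
Along the incline Mg sinθ − f = Ma, and torque about the center fR = Iα = kMR²(a/R) gives f = kMa.
Eliminating f: Mg sinθ = (1+k)Ma, so a = g sinθ/(1+k) = 9.81 × sin13° / 1.667 ≈ 1.32 m/s².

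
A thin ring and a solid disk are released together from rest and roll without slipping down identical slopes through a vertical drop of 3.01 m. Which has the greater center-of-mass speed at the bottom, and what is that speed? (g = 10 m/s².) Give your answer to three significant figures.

For rolling without slipping, Mgh = ½(1+k)Mv² where k = I/(MR²), so v = √(2gh/(1+k)).
Thin ring: k = 1, giving v = √(2×10×3.01/2) = 5.486 m/s.
Solid disk: k = 0.5, giving v = √(2×10×3.01/1.5) = 6.335 m/s.
The smaller k wins: the solid disk, at ≈ 6.34 m/s.

the solid disk, at v ≈ 6.34 m/s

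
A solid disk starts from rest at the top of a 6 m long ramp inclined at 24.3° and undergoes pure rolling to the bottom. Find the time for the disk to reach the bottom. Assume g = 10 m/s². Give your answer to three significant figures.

t ≈ 2.09 s

The moment of inertia is (1/2)MR², giving k ≡ I/(MR²) = 0.5.
Translational: Mg sinθ − f = Ma. Rotational about the CM: fR = Iα = kMRa, so f = kMa.
Hence a = g sinθ/(1+k) = 10×sin24.3°/1.5 = 2.743 m/s².
Starting from rest, L = ½at², so t = √(2L/a) = √(2×6/2.743) ≈ 2.09 s.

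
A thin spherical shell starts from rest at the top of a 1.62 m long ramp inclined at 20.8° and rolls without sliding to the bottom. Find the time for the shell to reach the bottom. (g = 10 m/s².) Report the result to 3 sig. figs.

Here I = (2/3)MR², so the shape factor k = I/(MR²) = 2/3.
Along the incline Mg sinθ − f = Ma, and torque about the center fR = Iα = kMR²(a/R) gives f = kMa.
Hence a = g sinθ/(1+k) = 10×sin20.8°/1.667 = 2.131 m/s².
Starting from rest, L = ½at², so t = √(2L/a) = √(2×1.62/2.131) ≈ 1.23 s.

t ≈ 1.23 s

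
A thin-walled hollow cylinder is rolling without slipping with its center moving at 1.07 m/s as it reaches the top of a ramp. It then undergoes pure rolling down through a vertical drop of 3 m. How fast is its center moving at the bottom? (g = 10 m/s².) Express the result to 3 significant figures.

v ≈ 5.58 m/s

For this body I = MR², i.e. k = I/(MR²) = 1.
Since it rolls without slipping, ω = v/R and KE = ½Mv² + ½Iω² = ½(1+k)Mv² = Mv².
Energy conservation: Mv₀² + Mgh = Mv², so v² = v₀² + 2gh/(1+k).
v = √(1.07² + 2×10×3/2) = √31.14 ≈ 5.58 m/s.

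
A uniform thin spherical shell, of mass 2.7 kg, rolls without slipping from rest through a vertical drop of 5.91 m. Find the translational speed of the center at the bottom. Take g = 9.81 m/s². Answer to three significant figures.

v ≈ 8.34 m/s

With I = (2/3)MR², the ratio k = I/(MR²) is 2/3.
Pure rolling means v = ωR; then KE = ½Mv² + ½I(v/R)² = ½(1+k)Mv² = (5/6)Mv².
Energy conservation: Mgh = (5/6)Mv², so v = √(2gh/(1+k)) = √(2 × 9.81 × 5.91 / 1.667) ≈ 8.34 m/s.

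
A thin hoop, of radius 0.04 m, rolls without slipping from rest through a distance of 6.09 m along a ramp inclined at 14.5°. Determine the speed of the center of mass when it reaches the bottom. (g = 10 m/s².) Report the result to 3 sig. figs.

v ≈ 3.90 m/s

The moment of inertia is MR², giving k ≡ I/(MR²) = 1.
Pure rolling means v = ωR; then KE = ½Mv² + ½I(v/R)² = ½(1+k)Mv² = Mv².
The vertical drop is h = L sinθ = 6.09 × sin14.5° = 1.525 m.
Energy conservation: Mgh = Mv², so v = √(2gh/(1+k)) = √(2 × 10 × 1.525 / 2) ≈ 3.90 m/s.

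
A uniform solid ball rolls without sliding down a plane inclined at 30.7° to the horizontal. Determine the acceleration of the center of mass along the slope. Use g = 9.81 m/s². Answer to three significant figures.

a ≈ 3.58 m/s²

With I = (2/5)MR², the ratio k = I/(MR²) is 0.4.
Newton's second law down the slope: Mg sinθ − f = Ma. The torque equation fR = Iα (with α = a/R) gives f = kMa.
Eliminating f: Mg sinθ = (1+k)Ma, so a = g sinθ/(1+k) = 9.81 × sin30.7° / 1.4 ≈ 3.58 m/s².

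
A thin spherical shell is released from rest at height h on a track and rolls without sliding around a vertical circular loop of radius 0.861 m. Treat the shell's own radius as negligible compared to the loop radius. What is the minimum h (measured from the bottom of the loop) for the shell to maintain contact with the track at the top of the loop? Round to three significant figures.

The moment of inertia is (2/3)MR², giving k ≡ I/(MR²) = 2/3.
At the top, contact is just lost when gravity alone supplies the centripetal force: Mg = Mv_top²/r, i.e. v_top² = gr.
With ω = v/R, the kinetic energy at speed v is ½(1+k)Mv² = (5/6)Mv².
Energy conservation from release (height h) to the top (height 2r): Mgh = Mg(2r) + (5/6)M·gr.
Thus h_min = 2r + (1+k)r/2 = r(2 + 1.667/2) = 0.861 × 2.833 ≈ 2.44 m.

h_min ≈ 2.44 m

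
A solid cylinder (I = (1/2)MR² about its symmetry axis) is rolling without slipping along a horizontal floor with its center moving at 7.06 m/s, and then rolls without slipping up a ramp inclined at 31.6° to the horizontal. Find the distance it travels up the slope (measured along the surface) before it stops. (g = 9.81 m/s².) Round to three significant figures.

For this body I = (1/2)MR², i.e. k = I/(MR²) = 0.5.
Since it rolls without slipping, ω = v/R and KE = ½Mv² + ½Iω² = ½(1+k)Mv² = (3/4)Mv².
Setting this equal to Mgh gives the vertical rise h = (1+k)v₀²/(2g) = 1.5×7.06²/(2×9.81) = 3.811 m.
The distance along the slope is d = h/sinθ = 3.811/sin31.6° ≈ 7.27 m.

d ≈ 7.27 m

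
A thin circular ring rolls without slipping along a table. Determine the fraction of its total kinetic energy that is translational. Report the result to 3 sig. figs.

For this body I = MR², i.e. k = I/(MR²) = 1.
Since ω = v/R, the translational part is ½Mv² and the rotational part is ½I(v/R)² = ½kMv²; the total is ½(1+k)Mv².
The translational fraction is therefore 1/(1+k) = 1/2 ≈ 0.500.

fraction ≈ 0.500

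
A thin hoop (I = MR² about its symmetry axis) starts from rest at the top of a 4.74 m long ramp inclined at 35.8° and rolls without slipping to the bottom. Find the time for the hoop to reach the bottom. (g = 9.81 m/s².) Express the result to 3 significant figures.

Here I = MR², so the shape factor k = I/(MR²) = 1.
Translational: Mg sinθ − f = Ma. Rotational about the CM: fR = Iα = kMRa, so f = kMa.
Hence a = g sinθ/(1+k) = 9.81×sin35.8°/2 = 2.869 m/s².
Starting from rest, L = ½at², so t = √(2L/a) = √(2×4.74/2.869) ≈ 1.82 s.

t ≈ 1.82 s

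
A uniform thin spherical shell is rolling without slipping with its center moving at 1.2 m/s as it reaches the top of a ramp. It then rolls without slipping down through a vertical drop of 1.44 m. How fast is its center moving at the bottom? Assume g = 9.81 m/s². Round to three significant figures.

Here I = (2/3)MR², so the shape factor k = I/(MR²) = 2/3.
Pure rolling means v = ωR; then KE = ½Mv² + ½I(v/R)² = ½(1+k)Mv² = (5/6)Mv².
Conserving energy between top and bottom: (5/6)Mv² = (5/6)Mv₀² + Mgh, hence v² = v₀² + 2gh/(1+k).
v = √(1.2² + 2×9.81×1.44/1.667) = √18.39 ≈ 4.29 m/s.

v ≈ 4.29 m/s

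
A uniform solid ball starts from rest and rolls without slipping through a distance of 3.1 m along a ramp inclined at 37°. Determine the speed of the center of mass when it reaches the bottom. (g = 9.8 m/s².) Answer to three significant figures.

v ≈ 5.11 m/s

With I = (2/5)MR², the ratio k = I/(MR²) is 0.4.
Rolling without slipping gives ω = v/R, so the total kinetic energy is ½Mv² + ½Iω² = ½(1+k)Mv² = (7/10)Mv².
The vertical drop is h = L sinθ = 3.1 × sin37° = 1.866 m.
Energy conservation: Mgh = (7/10)Mv², so v = √(2gh/(1+k)) = √(2 × 9.8 × 1.866 / 1.4) ≈ 5.11 m/s.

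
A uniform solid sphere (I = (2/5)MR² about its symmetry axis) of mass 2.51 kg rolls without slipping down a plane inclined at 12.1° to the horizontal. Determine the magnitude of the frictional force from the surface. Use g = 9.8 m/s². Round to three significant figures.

Here I = (2/5)MR², so the shape factor k = I/(MR²) = 0.4.
Along the incline Mg sinθ − f = Ma, and torque about the center fR = Iα = kMR²(a/R) gives f = kMa.
Combining, a = g sinθ/(1+k) and f = kMa = kMg sinθ/(1+k).
f = 0.4 × 2.51 × 9.8 × sin12.1° / 1.4 ≈ 1.47 N.

f ≈ 1.47 N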